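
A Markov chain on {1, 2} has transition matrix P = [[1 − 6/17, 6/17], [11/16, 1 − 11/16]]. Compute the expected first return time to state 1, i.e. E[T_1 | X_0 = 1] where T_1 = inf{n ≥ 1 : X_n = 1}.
E[T_1 | X_0 = 1] = 1/π_1 = 283/187

For an irreducible recurrent Markov chain with stationary distribution π, E[T_i | X_0 = i] = 1/π_i (Kac's formula). Here π_1 = (11/16)/(6/17 + 11/16) = (11/16)/(283/272) = 187/283, so E[T_1 | X_0 = 1] = 1/π_1 = (6/17 + 11/16)/(11/16) = (283/272)/(11/16) = 283/187.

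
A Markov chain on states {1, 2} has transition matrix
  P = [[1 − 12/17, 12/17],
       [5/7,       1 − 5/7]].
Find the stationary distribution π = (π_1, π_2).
π_1 = 85/169, π_2 = 84/169

Solve πP = π with π_1 + π_2 = 1. From πP = π: π_1 · (1 − 12/17) + π_2 · 5/7 = π_1 ⇒ π_2 · 5/7 = π_1 · 12/17 ⇒ π_2/π_1 = (12/17)/(5/7) = 84/85. Together with π_1 + π_2 = 1:
  π_1 = (5/7)/(12/17 + 5/7) = (5/7)/(169/119) = 85/169,
  π_2 = (12/17)/(12/17 + 5/7) = (12/17)/(169/119) = 84/169.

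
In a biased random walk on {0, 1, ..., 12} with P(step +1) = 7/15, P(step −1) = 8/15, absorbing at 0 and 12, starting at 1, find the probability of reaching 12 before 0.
P(hit 12 before 0) = (1 − (8/7)^1) / (1 − (8/7)^12) = 1977326743/54878189535

Let u_k denote P(reach 12 before 0 | start at k). Boundary: u_0 = 0, u_12 = 1. Recurrence: u_k = 7/15·u_{k+1} + 8/15·u_{k-1} for 1 ≤ k ≤ 11. Try u_k = A + B·r^k with r = q/p = (8/15)/(7/15) = 8/7. Substitution satisfies the recurrence; boundary conditions give:
  u_k = (1 − r^k) / (1 − r^N) = (1 − (8/7)^1) / (1 − (8/7)^12) = 1977326743/54878189535.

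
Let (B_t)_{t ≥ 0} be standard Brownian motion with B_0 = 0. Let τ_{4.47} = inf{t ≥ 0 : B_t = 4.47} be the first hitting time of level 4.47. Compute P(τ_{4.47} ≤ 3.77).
P(τ_{4.47} ≤ 3.77) = 2(1 − Φ(4.47/√3.77)) = 2(1 − Φ(2.3022)) ≈ 0.0213

By the reflection principle for standard BM, P(τ_b ≤ t) = 2 · P(B_t ≥ b). Since B_t ~ N(0, t), P(B_t ≥ 4.47) = 1 − Φ(4.47/√t) = 1 − Φ(4.47/√3.77) = 1 − Φ(2.3022) ≈ 0.01066. Doubling: P(τ_{4.47} ≤ 3.77) ≈ 2 · 0.01066 = 0.02132 ≈ 0.0213.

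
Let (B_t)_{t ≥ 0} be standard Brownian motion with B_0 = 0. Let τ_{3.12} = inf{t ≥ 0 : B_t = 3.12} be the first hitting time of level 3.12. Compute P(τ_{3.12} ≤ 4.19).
P(τ_{3.12} ≤ 4.19) = 2(1 − Φ(3.12/√4.19)) = 2(1 − Φ(1.5242)) ≈ 0.1275

By the reflection principle for standard BM, P(τ_b ≤ t) = 2 · P(B_t ≥ b). Since B_t ~ N(0, t), P(B_t ≥ 3.12) = 1 − Φ(3.12/√t) = 1 − Φ(3.12/√4.19) = 1 − Φ(1.5242) ≈ 0.06373. Doubling: P(τ_{3.12} ≤ 4.19) ≈ 2 · 0.06373 = 0.12746 ≈ 0.1275.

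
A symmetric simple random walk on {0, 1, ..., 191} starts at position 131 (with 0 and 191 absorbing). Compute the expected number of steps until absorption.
E[τ | X_0 = 131] = 7860

Let v_k = E[τ | X_0 = k]. Boundary: v_0 = v_191 = 0. Recurrence: v_k = 1 + (v_{k-1} + v_{k+1})/2 for 1 ≤ k ≤ 190. The particular solution to v_k − (v_{k-1} + v_{k+1})/2 = 1 is v_k = −k^2. Adding homogeneous solution A + B k and matching boundaries gives v_k = k (191 − k). Substituting k = 131: v_131 = 131 · 60 = 7860.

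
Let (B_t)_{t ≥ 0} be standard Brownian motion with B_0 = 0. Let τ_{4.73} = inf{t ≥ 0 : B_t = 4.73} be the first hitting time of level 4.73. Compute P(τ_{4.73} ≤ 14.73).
P(τ_{4.73} ≤ 14.73) = 2(1 − Φ(4.73/√14.73)) = 2(1 − Φ(1.2324)) ≈ 0.2178

By the reflection principle for standard BM, P(τ_b ≤ t) = 2 · P(B_t ≥ b). Since B_t ~ N(0, t), P(B_t ≥ 4.73) = 1 − Φ(4.73/√t) = 1 − Φ(4.73/√14.73) = 1 − Φ(1.2324) ≈ 0.10890. Doubling: P(τ_{4.73} ≤ 14.73) ≈ 2 · 0.10890 = 0.21780 ≈ 0.2178.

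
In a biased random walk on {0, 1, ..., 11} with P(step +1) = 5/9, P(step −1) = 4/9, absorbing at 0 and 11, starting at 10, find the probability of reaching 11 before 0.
P(hit 11 before 0) = (1 − (4/5)^10) / (1 − (4/5)^11) = 43585245/44633821

Let u_k denote P(reach 11 before 0 | start at k). Boundary: u_0 = 0, u_11 = 1. Recurrence: u_k = 5/9·u_{k+1} + 4/9·u_{k-1} for 1 ≤ k ≤ 10. Try u_k = A + B·r^k with r = q/p = (4/9)/(5/9) = 4/5. Substitution satisfies the recurrence; boundary conditions give:
  u_k = (1 − r^k) / (1 − r^N) = (1 − (4/5)^10) / (1 − (4/5)^11) = 43585245/44633821.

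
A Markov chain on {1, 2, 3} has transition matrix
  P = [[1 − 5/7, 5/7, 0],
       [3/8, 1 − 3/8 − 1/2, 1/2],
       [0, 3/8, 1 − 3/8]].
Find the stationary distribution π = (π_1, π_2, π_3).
π = (9/49, 120/343, 160/343)

This is a birth-death chain on three states, which satisfies detailed balance: π_1 · P_{12} = π_2 · P_{21} and π_2 · P_{23} = π_3 · P_{32}.
From π_1 · 5/7 = π_2 · 3/8: π_2/π_1 = (5/7)/(3/8) = 40/21.
From π_2 · 1/2 = π_3 · 3/8: π_3/π_2 = (1/2)/(3/8) = 4/3.
Take π_1 proportional to 1; then unnormalized π = (1, 40/21, 160/63). Normalize by dividing by the sum 49/9:
  π = (9/49, 120/343, 160/343).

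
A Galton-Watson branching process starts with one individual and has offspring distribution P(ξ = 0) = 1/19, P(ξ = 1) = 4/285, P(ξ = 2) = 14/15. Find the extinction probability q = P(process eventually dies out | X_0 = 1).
q = 15/266

The pgf is f(s) = 1/19 + 4/285·s + 14/15·s². The extinction probability q is the smallest fixed point of f in [0, 1]. Setting s = f(s):
  14/15·s² + (4/285 − 1)·s + 1/19 = 0
  14/15·s² − (1/19 + 14/15)·s + 1/19 = 0
which factors as (s − 1)·(14/15·s − 1/19) = 0, giving roots s = 1 and s = (1/19)/(14/15) = 15/266.
Mean offspring μ = 4/285 + 2·14/15 = 536/285 > 1 (supercritical), so q < 1. The extinction probability is the smaller root: q = (1/19)/(14/15) = 15/266.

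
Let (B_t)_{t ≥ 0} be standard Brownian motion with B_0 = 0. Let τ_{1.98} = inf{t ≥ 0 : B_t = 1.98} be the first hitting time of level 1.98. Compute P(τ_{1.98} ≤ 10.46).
P(τ_{1.98} ≤ 10.46) = 2(1 − Φ(1.98/√10.46)) = 2(1 − Φ(0.6122)) ≈ 0.5404

By the reflection principle for standard BM, P(τ_b ≤ t) = 2 · P(B_t ≥ b). Since B_t ~ N(0, t), P(B_t ≥ 1.98) = 1 − Φ(1.98/√t) = 1 − Φ(1.98/√10.46) = 1 − Φ(0.6122) ≈ 0.27020. Doubling: P(τ_{1.98} ≤ 10.46) ≈ 2 · 0.27020 = 0.54040 ≈ 0.5404.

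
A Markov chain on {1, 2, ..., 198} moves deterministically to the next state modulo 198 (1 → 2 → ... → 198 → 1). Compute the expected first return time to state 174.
E[T_174 | X_0 = 174] = 198

The chain cycles deterministically, so starting at state 174 it returns in exactly 198 steps. Equivalently, the stationary distribution is uniform π_j = 1/198 for every state j, so by Kac's formula E[T_174] = 1/π_174 = 198.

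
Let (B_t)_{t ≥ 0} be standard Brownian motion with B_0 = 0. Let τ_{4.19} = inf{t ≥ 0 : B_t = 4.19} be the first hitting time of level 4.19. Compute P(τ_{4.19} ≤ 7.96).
P(τ_{4.19} ≤ 7.96) = 2(1 − Φ(4.19/√7.96)) = 2(1 − Φ(1.4851)) ≈ 0.1375

By the reflection principle for standard BM, P(τ_b ≤ t) = 2 · P(B_t ≥ b). Since B_t ~ N(0, t), P(B_t ≥ 4.19) = 1 − Φ(4.19/√t) = 1 − Φ(4.19/√7.96) = 1 − Φ(1.4851) ≈ 0.06876. Doubling: P(τ_{4.19} ≤ 7.96) ≈ 2 · 0.06876 = 0.13752 ≈ 0.1375.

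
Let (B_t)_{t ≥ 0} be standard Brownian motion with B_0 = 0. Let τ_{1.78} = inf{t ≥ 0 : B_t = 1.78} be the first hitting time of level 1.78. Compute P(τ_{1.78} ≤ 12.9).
P(τ_{1.78} ≤ 12.9) = 2(1 − Φ(1.78/√12.9)) = 2(1 − Φ(0.4956)) ≈ 0.6202

By the reflection principle for standard BM, P(τ_b ≤ t) = 2 · P(B_t ≥ b). Since B_t ~ N(0, t), P(B_t ≥ 1.78) = 1 − Φ(1.78/√t) = 1 − Φ(1.78/√12.9) = 1 − Φ(0.4956) ≈ 0.31009. Doubling: P(τ_{1.78} ≤ 12.9) ≈ 2 · 0.31009 = 0.62018 ≈ 0.6202.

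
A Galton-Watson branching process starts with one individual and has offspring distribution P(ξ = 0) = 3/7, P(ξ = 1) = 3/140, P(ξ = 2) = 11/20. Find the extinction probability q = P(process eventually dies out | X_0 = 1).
q = 60/77

The pgf is f(s) = 3/7 + 3/140·s + 11/20·s². The extinction probability q is the smallest fixed point of f in [0, 1]. Setting s = f(s):
  11/20·s² + (3/140 − 1)·s + 3/7 = 0
  11/20·s² − (3/7 + 11/20)·s + 3/7 = 0
which factors as (s − 1)·(11/20·s − 3/7) = 0, giving roots s = 1 and s = (3/7)/(11/20) = 60/77.
Mean offspring μ = 3/140 + 2·11/20 = 157/140 > 1 (supercritical), so q < 1. The extinction probability is the smaller root: q = (3/7)/(11/20) = 60/77.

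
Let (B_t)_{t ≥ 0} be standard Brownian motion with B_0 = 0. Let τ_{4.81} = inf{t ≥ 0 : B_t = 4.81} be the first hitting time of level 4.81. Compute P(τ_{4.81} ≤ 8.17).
P(τ_{4.81} ≤ 8.17) = 2(1 − Φ(4.81/√8.17)) = 2(1 − Φ(1.6828)) ≈ 0.0924

By the reflection principle for standard BM, P(τ_b ≤ t) = 2 · P(B_t ≥ b). Since B_t ~ N(0, t), P(B_t ≥ 4.81) = 1 − Φ(4.81/√t) = 1 − Φ(4.81/√8.17) = 1 − Φ(1.6828) ≈ 0.04621. Doubling: P(τ_{4.81} ≤ 8.17) ≈ 2 · 0.04621 = 0.09242 ≈ 0.0924.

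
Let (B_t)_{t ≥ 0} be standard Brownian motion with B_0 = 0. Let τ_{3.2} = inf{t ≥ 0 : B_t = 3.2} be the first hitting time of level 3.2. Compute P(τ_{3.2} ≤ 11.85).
P(τ_{3.2} ≤ 11.85) = 2(1 − Φ(3.2/√11.85)) = 2(1 − Φ(0.9296)) ≈ 0.3526

By the reflection principle for standard BM, P(τ_b ≤ t) = 2 · P(B_t ≥ b). Since B_t ~ N(0, t), P(B_t ≥ 3.2) = 1 − Φ(3.2/√t) = 1 − Φ(3.2/√11.85) = 1 − Φ(0.9296) ≈ 0.17629. Doubling: P(τ_{3.2} ≤ 11.85) ≈ 2 · 0.17629 = 0.35258 ≈ 0.3526.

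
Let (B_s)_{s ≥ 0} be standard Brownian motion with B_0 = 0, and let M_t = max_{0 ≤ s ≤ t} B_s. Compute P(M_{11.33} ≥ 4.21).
P(M_{11.33} ≥ 4.21) = 2·P(B_{11.33} ≥ 4.21) = 2(1 − Φ(4.21/√11.33)) ≈ 0.2110

By the reflection principle for Brownian motion, P(M_t ≥ a) = 2 · P(B_t ≥ a) for a ≥ 0. Since B_t ~ N(0, t), P(B_t ≥ 4.21) = 1 − Φ(4.21/√t) = 1 − Φ(4.21/√11.33) = 1 − Φ(1.2507). So
  P(M_{11.33} ≥ 4.21) = 2(1 − Φ(1.2507)) ≈ 0.2110.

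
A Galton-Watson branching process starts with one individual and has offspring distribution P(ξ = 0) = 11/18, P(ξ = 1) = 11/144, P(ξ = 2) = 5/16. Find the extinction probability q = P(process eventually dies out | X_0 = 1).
q = 1

Mean offspring μ = 0·11/18 + 1·11/144 + 2·5/16 = 101/144 ≤ 1. For μ ≤ 1 with offspring not concentrated at 1, the Galton-Watson process goes extinct almost surely, so q = 1.
(Algebraic check: The pgf is f(s) = 11/18 + 11/144·s + 5/16·s². The extinction probability q is the smallest fixed point of f in [0, 1]. Setting s = f(s):
  5/16·s² + (11/144 − 1)·s + 11/18 = 0
  5/16·s² − (11/18 + 5/16)·s + 11/18 = 0
which factors as (s − 1)·(5/16·s − 11/18) = 0, giving roots s = 1 and s = (11/18)/(5/16) = 88/45. Since 88/45 ≥ 1, the smallest root in [0, 1] is s = 1.)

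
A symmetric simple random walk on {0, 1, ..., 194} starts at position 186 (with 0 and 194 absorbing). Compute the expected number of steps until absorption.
E[τ | X_0 = 186] = 1488

Let v_k = E[τ | X_0 = k]. Boundary: v_0 = v_194 = 0. Recurrence: v_k = 1 + (v_{k-1} + v_{k+1})/2 for 1 ≤ k ≤ 193. The particular solution to v_k − (v_{k-1} + v_{k+1})/2 = 1 is v_k = −k^2. Adding homogeneous solution A + B k and matching boundaries gives v_k = k (194 − k). Substituting k = 186: v_186 = 186 · 8 = 1488.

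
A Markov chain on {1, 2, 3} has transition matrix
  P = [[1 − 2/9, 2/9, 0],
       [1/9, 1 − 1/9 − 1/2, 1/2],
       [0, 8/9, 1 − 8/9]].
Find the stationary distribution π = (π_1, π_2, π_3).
π = (8/33, 16/33, 3/11)

This is a birth-death chain on three states, which satisfies detailed balance: π_1 · P_{12} = π_2 · P_{21} and π_2 · P_{23} = π_3 · P_{32}.
From π_1 · 2/9 = π_2 · 1/9: π_2/π_1 = (2/9)/(1/9) = 2.
From π_2 · 1/2 = π_3 · 8/9: π_3/π_2 = (1/2)/(8/9) = 9/16.
Take π_1 proportional to 1; then unnormalized π = (1, 2, 9/8). Normalize by dividing by the sum 33/8:
  π = (8/33, 16/33, 3/11).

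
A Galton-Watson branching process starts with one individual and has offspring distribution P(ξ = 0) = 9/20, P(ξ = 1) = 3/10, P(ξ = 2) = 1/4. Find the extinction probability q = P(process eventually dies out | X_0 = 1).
q = 1

Mean offspring μ = 0·9/20 + 1·3/10 + 2·1/4 = 4/5 ≤ 1. For μ ≤ 1 with offspring not concentrated at 1, the Galton-Watson process goes extinct almost surely, so q = 1.
(Algebraic check: The pgf is f(s) = 9/20 + 3/10·s + 1/4·s². The extinction probability q is the smallest fixed point of f in [0, 1]. Setting s = f(s):
  1/4·s² + (3/10 − 1)·s + 9/20 = 0
  1/4·s² − (9/20 + 1/4)·s + 9/20 = 0
which factors as (s − 1)·(1/4·s − 9/20) = 0, giving roots s = 1 and s = (9/20)/(1/4) = 9/5. Since 9/5 ≥ 1, the smallest root in [0, 1] is s = 1.)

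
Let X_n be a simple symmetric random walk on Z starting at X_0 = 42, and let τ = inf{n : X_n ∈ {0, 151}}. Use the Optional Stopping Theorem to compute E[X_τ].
E[X_τ] = 42

X_n is a martingale and τ is a bounded-mean stopping time (indeed τ is finite a.s. with bounded expectation since the walk is in a bounded region). By the OST, E[X_τ] = E[X_0] = 42. Equivalently: E[X_τ] = 151 · P(hit 151 first) + 0 · P(hit 0 first) = 151 · (42/151) = 42.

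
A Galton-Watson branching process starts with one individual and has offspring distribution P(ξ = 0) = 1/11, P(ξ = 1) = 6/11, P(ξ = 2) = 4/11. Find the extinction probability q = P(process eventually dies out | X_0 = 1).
q = 1/4

The pgf is f(s) = 1/11 + 6/11·s + 4/11·s². The extinction probability q is the smallest fixed point of f in [0, 1]. Setting s = f(s):
  4/11·s² + (6/11 − 1)·s + 1/11 = 0
  4/11·s² − (1/11 + 4/11)·s + 1/11 = 0
which factors as (s − 1)·(4/11·s − 1/11) = 0, giving roots s = 1 and s = (1/11)/(4/11) = 1/4.
Mean offspring μ = 6/11 + 2·4/11 = 14/11 > 1 (supercritical), so q < 1. The extinction probability is the smaller root: q = (1/11)/(4/11) = 1/4.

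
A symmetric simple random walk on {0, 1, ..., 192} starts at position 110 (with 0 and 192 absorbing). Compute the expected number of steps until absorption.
E[τ | X_0 = 110] = 9020

Let v_k = E[τ | X_0 = k]. Boundary: v_0 = v_192 = 0. Recurrence: v_k = 1 + (v_{k-1} + v_{k+1})/2 for 1 ≤ k ≤ 191. The particular solution to v_k − (v_{k-1} + v_{k+1})/2 = 1 is v_k = −k^2. Adding homogeneous solution A + B k and matching boundaries gives v_k = k (192 − k). Substituting k = 110: v_110 = 110 · 82 = 9020.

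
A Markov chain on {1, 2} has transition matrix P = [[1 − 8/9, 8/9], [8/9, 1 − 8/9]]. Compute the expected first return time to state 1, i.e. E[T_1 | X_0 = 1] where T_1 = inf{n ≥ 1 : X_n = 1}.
E[T_1 | X_0 = 1] = 1/π_1 = 2

For an irreducible recurrent Markov chain with stationary distribution π, E[T_i | X_0 = i] = 1/π_i (Kac's formula). Here π_1 = (8/9)/(8/9 + 8/9) = (8/9)/(16/9) = 1/2, so E[T_1 | X_0 = 1] = 1/π_1 = (8/9 + 8/9)/(8/9) = (16/9)/(8/9) = 2.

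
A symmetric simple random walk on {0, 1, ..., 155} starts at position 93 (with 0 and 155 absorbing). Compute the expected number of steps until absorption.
E[τ | X_0 = 93] = 5766

Let v_k = E[τ | X_0 = k]. Boundary: v_0 = v_155 = 0. Recurrence: v_k = 1 + (v_{k-1} + v_{k+1})/2 for 1 ≤ k ≤ 154. The particular solution to v_k − (v_{k-1} + v_{k+1})/2 = 1 is v_k = −k^2. Adding homogeneous solution A + B k and matching boundaries gives v_k = k (155 − k). Substituting k = 93: v_93 = 93 · 62 = 5766.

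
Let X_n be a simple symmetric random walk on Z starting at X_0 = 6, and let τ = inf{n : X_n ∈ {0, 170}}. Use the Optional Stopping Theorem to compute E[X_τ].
E[X_τ] = 6

X_n is a martingale and τ is a bounded-mean stopping time (indeed τ is finite a.s. with bounded expectation since the walk is in a bounded region). By the OST, E[X_τ] = E[X_0] = 6. Equivalently: E[X_τ] = 170 · P(hit 170 first) + 0 · P(hit 0 first) = 170 · (6/170) = 6.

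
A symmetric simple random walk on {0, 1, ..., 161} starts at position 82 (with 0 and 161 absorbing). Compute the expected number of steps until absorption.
E[τ | X_0 = 82] = 6478

Let v_k = E[τ | X_0 = k]. Boundary: v_0 = v_161 = 0. Recurrence: v_k = 1 + (v_{k-1} + v_{k+1})/2 for 1 ≤ k ≤ 160. The particular solution to v_k − (v_{k-1} + v_{k+1})/2 = 1 is v_k = −k^2. Adding homogeneous solution A + B k and matching boundaries gives v_k = k (161 − k). Substituting k = 82: v_82 = 82 · 79 = 6478.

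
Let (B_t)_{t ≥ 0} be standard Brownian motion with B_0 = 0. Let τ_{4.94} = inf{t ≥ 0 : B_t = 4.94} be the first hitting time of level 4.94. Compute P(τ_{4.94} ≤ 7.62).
P(τ_{4.94} ≤ 7.62) = 2(1 − Φ(4.94/√7.62)) = 2(1 − Φ(1.7896)) ≈ 0.0735

By the reflection principle for standard BM, P(τ_b ≤ t) = 2 · P(B_t ≥ b). Since B_t ~ N(0, t), P(B_t ≥ 4.94) = 1 − Φ(4.94/√t) = 1 − Φ(4.94/√7.62) = 1 − Φ(1.7896) ≈ 0.03676. Doubling: P(τ_{4.94} ≤ 7.62) ≈ 2 · 0.03676 = 0.07352 ≈ 0.0735.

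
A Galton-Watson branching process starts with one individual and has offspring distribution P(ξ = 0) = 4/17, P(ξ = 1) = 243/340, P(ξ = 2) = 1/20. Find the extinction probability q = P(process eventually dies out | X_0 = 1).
q = 1

Mean offspring μ = 0·4/17 + 1·243/340 + 2·1/20 = 277/340 ≤ 1. For μ ≤ 1 with offspring not concentrated at 1, the Galton-Watson process goes extinct almost surely, so q = 1.
(Algebraic check: The pgf is f(s) = 4/17 + 243/340·s + 1/20·s². The extinction probability q is the smallest fixed point of f in [0, 1]. Setting s = f(s):
  1/20·s² + (243/340 − 1)·s + 4/17 = 0
  1/20·s² − (4/17 + 1/20)·s + 4/17 = 0
which factors as (s − 1)·(1/20·s − 4/17) = 0, giving roots s = 1 and s = (4/17)/(1/20) = 80/17. Since 80/17 ≥ 1, the smallest root in [0, 1] is s = 1.)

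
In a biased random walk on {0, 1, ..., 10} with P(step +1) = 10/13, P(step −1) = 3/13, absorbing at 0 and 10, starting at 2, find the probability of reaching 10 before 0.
P(hit 10 before 0) = (1 − (3/10)^2) / (1 − (3/10)^10) = 100000000/109889461

Let u_k denote P(reach 10 before 0 | start at k). Boundary: u_0 = 0, u_10 = 1. Recurrence: u_k = 10/13·u_{k+1} + 3/13·u_{k-1} for 1 ≤ k ≤ 9. Try u_k = A + B·r^k with r = q/p = (3/13)/(10/13) = 3/10. Substitution satisfies the recurrence; boundary conditions give:
  u_k = (1 − r^k) / (1 − r^N) = (1 − (3/10)^2) / (1 − (3/10)^10) = 100000000/109889461.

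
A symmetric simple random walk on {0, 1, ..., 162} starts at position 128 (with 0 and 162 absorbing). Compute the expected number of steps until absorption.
E[τ | X_0 = 128] = 4352

Let v_k = E[τ | X_0 = k]. Boundary: v_0 = v_162 = 0. Recurrence: v_k = 1 + (v_{k-1} + v_{k+1})/2 for 1 ≤ k ≤ 161. The particular solution to v_k − (v_{k-1} + v_{k+1})/2 = 1 is v_k = −k^2. Adding homogeneous solution A + B k and matching boundaries gives v_k = k (162 − k). Substituting k = 128: v_128 = 128 · 34 = 4352.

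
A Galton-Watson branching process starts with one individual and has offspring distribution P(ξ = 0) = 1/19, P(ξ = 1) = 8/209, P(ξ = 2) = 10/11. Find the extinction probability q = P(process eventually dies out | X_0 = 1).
q = 11/190

The pgf is f(s) = 1/19 + 8/209·s + 10/11·s². The extinction probability q is the smallest fixed point of f in [0, 1]. Setting s = f(s):
  10/11·s² + (8/209 − 1)·s + 1/19 = 0
  10/11·s² − (1/19 + 10/11)·s + 1/19 = 0
which factors as (s − 1)·(10/11·s − 1/19) = 0, giving roots s = 1 and s = (1/19)/(10/11) = 11/190.
Mean offspring μ = 8/209 + 2·10/11 = 388/209 > 1 (supercritical), so q < 1. The extinction probability is the smaller root: q = (1/19)/(10/11) = 11/190.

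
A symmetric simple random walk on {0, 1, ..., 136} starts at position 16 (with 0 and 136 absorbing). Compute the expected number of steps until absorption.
E[τ | X_0 = 16] = 1920

Let v_k = E[τ | X_0 = k]. Boundary: v_0 = v_136 = 0. Recurrence: v_k = 1 + (v_{k-1} + v_{k+1})/2 for 1 ≤ k ≤ 135. The particular solution to v_k − (v_{k-1} + v_{k+1})/2 = 1 is v_k = −k^2. Adding homogeneous solution A + B k and matching boundaries gives v_k = k (136 − k). Substituting k = 16: v_16 = 16 · 120 = 1920.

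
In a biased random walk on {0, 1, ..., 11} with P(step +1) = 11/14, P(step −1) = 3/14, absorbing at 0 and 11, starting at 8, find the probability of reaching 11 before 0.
P(hit 11 before 0) = (1 − (3/11)^8) / (1 − (3/11)^11) = 35662867240/35663936683

Let u_k denote P(reach 11 before 0 | start at k). Boundary: u_0 = 0, u_11 = 1. Recurrence: u_k = 11/14·u_{k+1} + 3/14·u_{k-1} for 1 ≤ k ≤ 10. Try u_k = A + B·r^k with r = q/p = (3/14)/(11/14) = 3/11. Substitution satisfies the recurrence; boundary conditions give:
  u_k = (1 − r^k) / (1 − r^N) = (1 − (3/11)^8) / (1 − (3/11)^11) = 35662867240/35663936683.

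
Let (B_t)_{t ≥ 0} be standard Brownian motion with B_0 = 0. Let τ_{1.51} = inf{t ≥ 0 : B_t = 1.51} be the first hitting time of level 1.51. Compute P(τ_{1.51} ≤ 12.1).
P(τ_{1.51} ≤ 12.1) = 2(1 − Φ(1.51/√12.1)) = 2(1 − Φ(0.4341)) ≈ 0.6642

By the reflection principle for standard BM, P(τ_b ≤ t) = 2 · P(B_t ≥ b). Since B_t ~ N(0, t), P(B_t ≥ 1.51) = 1 − Φ(1.51/√t) = 1 − Φ(1.51/√12.1) = 1 − Φ(0.4341) ≈ 0.33211. Doubling: P(τ_{1.51} ≤ 12.1) ≈ 2 · 0.33211 = 0.66422 ≈ 0.6642.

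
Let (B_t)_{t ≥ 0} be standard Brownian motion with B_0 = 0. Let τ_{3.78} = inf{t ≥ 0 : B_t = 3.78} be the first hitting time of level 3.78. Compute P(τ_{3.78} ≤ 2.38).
P(τ_{3.78} ≤ 2.38) = 2(1 − Φ(3.78/√2.38)) = 2(1 − Φ(2.4502)) ≈ 0.0143

By the reflection principle for standard BM, P(τ_b ≤ t) = 2 · P(B_t ≥ b). Since B_t ~ N(0, t), P(B_t ≥ 3.78) = 1 − Φ(3.78/√t) = 1 − Φ(3.78/√2.38) = 1 − Φ(2.4502) ≈ 0.00714. Doubling: P(τ_{3.78} ≤ 2.38) ≈ 2 · 0.00714 = 0.01428 ≈ 0.0143.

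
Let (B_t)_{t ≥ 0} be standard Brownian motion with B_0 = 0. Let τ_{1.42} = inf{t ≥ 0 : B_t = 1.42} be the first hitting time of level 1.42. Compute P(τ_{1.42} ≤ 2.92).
P(τ_{1.42} ≤ 2.92) = 2(1 − Φ(1.42/√2.92)) = 2(1 − Φ(0.8310)) ≈ 0.4060

By the reflection principle for standard BM, P(τ_b ≤ t) = 2 · P(B_t ≥ b). Since B_t ~ N(0, t), P(B_t ≥ 1.42) = 1 − Φ(1.42/√t) = 1 − Φ(1.42/√2.92) = 1 − Φ(0.8310) ≈ 0.20299. Doubling: P(τ_{1.42} ≤ 2.92) ≈ 2 · 0.20299 = 0.40598 ≈ 0.4060.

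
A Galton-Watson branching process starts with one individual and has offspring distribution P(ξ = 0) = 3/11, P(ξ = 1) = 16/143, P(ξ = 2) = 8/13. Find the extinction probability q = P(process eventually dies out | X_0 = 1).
q = 39/88

The pgf is f(s) = 3/11 + 16/143·s + 8/13·s². The extinction probability q is the smallest fixed point of f in [0, 1]. Setting s = f(s):
  8/13·s² + (16/143 − 1)·s + 3/11 = 0
  8/13·s² − (3/11 + 8/13)·s + 3/11 = 0
which factors as (s − 1)·(8/13·s − 3/11) = 0, giving roots s = 1 and s = (3/11)/(8/13) = 39/88.
Mean offspring μ = 16/143 + 2·8/13 = 192/143 > 1 (supercritical), so q < 1. The extinction probability is the smaller root: q = (3/11)/(8/13) = 39/88.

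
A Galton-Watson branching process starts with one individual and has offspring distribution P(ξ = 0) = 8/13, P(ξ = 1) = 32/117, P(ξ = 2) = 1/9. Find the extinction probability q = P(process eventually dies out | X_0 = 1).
q = 1

Mean offspring μ = 0·8/13 + 1·32/117 + 2·1/9 = 58/117 ≤ 1. For μ ≤ 1 with offspring not concentrated at 1, the Galton-Watson process goes extinct almost surely, so q = 1.
(Algebraic check: The pgf is f(s) = 8/13 + 32/117·s + 1/9·s². The extinction probability q is the smallest fixed point of f in [0, 1]. Setting s = f(s):
  1/9·s² + (32/117 − 1)·s + 8/13 = 0
  1/9·s² − (8/13 + 1/9)·s + 8/13 = 0
which factors as (s − 1)·(1/9·s − 8/13) = 0, giving roots s = 1 and s = (8/13)/(1/9) = 72/13. Since 72/13 ≥ 1, the smallest root in [0, 1] is s = 1.)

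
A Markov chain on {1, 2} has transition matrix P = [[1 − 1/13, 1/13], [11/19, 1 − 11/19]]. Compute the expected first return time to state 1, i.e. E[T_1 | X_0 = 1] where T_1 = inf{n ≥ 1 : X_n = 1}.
E[T_1 | X_0 = 1] = 1/π_1 = 162/143

For an irreducible recurrent Markov chain with stationary distribution π, E[T_i | X_0 = i] = 1/π_i (Kac's formula). Here π_1 = (11/19)/(1/13 + 11/19) = (11/19)/(162/247) = 143/162, so E[T_1 | X_0 = 1] = 1/π_1 = (1/13 + 11/19)/(11/19) = (162/247)/(11/19) = 162/143.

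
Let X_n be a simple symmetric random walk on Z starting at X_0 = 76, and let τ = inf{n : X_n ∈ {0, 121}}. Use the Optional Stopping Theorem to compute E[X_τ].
E[X_τ] = 76

X_n is a martingale and τ is a bounded-mean stopping time (indeed τ is finite a.s. with bounded expectation since the walk is in a bounded region). By the OST, E[X_τ] = E[X_0] = 76. Equivalently: E[X_τ] = 121 · P(hit 121 first) + 0 · P(hit 0 first) = 121 · (76/121) = 76.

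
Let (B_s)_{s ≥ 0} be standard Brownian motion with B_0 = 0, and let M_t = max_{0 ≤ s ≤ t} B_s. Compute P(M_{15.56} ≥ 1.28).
P(M_{15.56} ≥ 1.28) = 2·P(B_{15.56} ≥ 1.28) = 2(1 − Φ(1.28/√15.56)) ≈ 0.7456

By the reflection principle for Brownian motion, P(M_t ≥ a) = 2 · P(B_t ≥ a) for a ≥ 0. Since B_t ~ N(0, t), P(B_t ≥ 1.28) = 1 − Φ(1.28/√t) = 1 − Φ(1.28/√15.56) = 1 − Φ(0.3245). So
  P(M_{15.56} ≥ 1.28) = 2(1 − Φ(0.3245)) ≈ 0.7456.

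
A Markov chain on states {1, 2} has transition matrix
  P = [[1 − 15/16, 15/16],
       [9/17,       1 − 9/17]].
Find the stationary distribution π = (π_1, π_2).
π_1 = 48/133, π_2 = 85/133

Solve πP = π with π_1 + π_2 = 1. From πP = π: π_1 · (1 − 15/16) + π_2 · 9/17 = π_1 ⇒ π_2 · 9/17 = π_1 · 15/16 ⇒ π_2/π_1 = (15/16)/(9/17) = 85/48. Together with π_1 + π_2 = 1:
  π_1 = (9/17)/(15/16 + 9/17) = (9/17)/(399/272) = 48/133,
  π_2 = (15/16)/(15/16 + 9/17) = (15/16)/(399/272) = 85/133.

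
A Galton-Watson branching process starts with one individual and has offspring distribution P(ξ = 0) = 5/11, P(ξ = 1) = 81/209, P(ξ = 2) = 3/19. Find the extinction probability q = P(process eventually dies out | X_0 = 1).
q = 1

Mean offspring μ = 0·5/11 + 1·81/209 + 2·3/19 = 147/209 ≤ 1. For μ ≤ 1 with offspring not concentrated at 1, the Galton-Watson process goes extinct almost surely, so q = 1.
(Algebraic check: The pgf is f(s) = 5/11 + 81/209·s + 3/19·s². The extinction probability q is the smallest fixed point of f in [0, 1]. Setting s = f(s):
  3/19·s² + (81/209 − 1)·s + 5/11 = 0
  3/19·s² − (5/11 + 3/19)·s + 5/11 = 0
which factors as (s − 1)·(3/19·s − 5/11) = 0, giving roots s = 1 and s = (5/11)/(3/19) = 95/33. Since 95/33 ≥ 1, the smallest root in [0, 1] is s = 1.)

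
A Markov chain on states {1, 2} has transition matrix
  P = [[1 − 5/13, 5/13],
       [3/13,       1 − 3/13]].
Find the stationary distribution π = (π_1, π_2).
π_1 = 3/8, π_2 = 5/8

Solve πP = π with π_1 + π_2 = 1. From πP = π: π_1 · (1 − 5/13) + π_2 · 3/13 = π_1 ⇒ π_2 · 3/13 = π_1 · 5/13 ⇒ π_2/π_1 = (5/13)/(3/13) = 5/3. Together with π_1 + π_2 = 1:
  π_1 = (3/13)/(5/13 + 3/13) = (3/13)/(8/13) = 3/8,
  π_2 = (5/13)/(5/13 + 3/13) = (5/13)/(8/13) = 5/8.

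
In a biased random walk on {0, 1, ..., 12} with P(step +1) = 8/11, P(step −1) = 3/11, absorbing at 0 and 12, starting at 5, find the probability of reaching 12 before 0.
P(hit 12 before 0) = (1 − (3/8)^5) / (1 − (3/8)^12) = 13641973760/13743789059

Let u_k denote P(reach 12 before 0 | start at k). Boundary: u_0 = 0, u_12 = 1. Recurrence: u_k = 8/11·u_{k+1} + 3/11·u_{k-1} for 1 ≤ k ≤ 11. Try u_k = A + B·r^k with r = q/p = (3/11)/(8/11) = 3/8. Substitution satisfies the recurrence; boundary conditions give:
  u_k = (1 − r^k) / (1 − r^N) = (1 − (3/8)^5) / (1 − (3/8)^12) = 13641973760/13743789059.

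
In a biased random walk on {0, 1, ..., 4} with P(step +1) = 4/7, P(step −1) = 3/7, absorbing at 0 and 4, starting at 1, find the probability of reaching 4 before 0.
P(hit 4 before 0) = (1 − (3/4)^1) / (1 − (3/4)^4) = 64/175

Let u_k denote P(reach 4 before 0 | start at k). Boundary: u_0 = 0, u_4 = 1. Recurrence: u_k = 4/7·u_{k+1} + 3/7·u_{k-1} for 1 ≤ k ≤ 3. Try u_k = A + B·r^k with r = q/p = (3/7)/(4/7) = 3/4. Substitution satisfies the recurrence; boundary conditions give:
  u_k = (1 − r^k) / (1 − r^N) = (1 − (3/4)^1) / (1 − (3/4)^4) = 64/175.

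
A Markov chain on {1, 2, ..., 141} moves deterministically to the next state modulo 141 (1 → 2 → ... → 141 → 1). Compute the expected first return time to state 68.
E[T_68 | X_0 = 68] = 141

The chain cycles deterministically, so starting at state 68 it returns in exactly 141 steps. Equivalently, the stationary distribution is uniform π_j = 1/141 for every state j, so by Kac's formula E[T_68] = 1/π_68 = 141.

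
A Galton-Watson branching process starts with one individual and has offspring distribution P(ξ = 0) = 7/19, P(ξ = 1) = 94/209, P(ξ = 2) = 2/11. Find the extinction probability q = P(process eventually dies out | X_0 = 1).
q = 1

Mean offspring μ = 0·7/19 + 1·94/209 + 2·2/11 = 170/209 ≤ 1. For μ ≤ 1 with offspring not concentrated at 1, the Galton-Watson process goes extinct almost surely, so q = 1.
(Algebraic check: The pgf is f(s) = 7/19 + 94/209·s + 2/11·s². The extinction probability q is the smallest fixed point of f in [0, 1]. Setting s = f(s):
  2/11·s² + (94/209 − 1)·s + 7/19 = 0
  2/11·s² − (7/19 + 2/11)·s + 7/19 = 0
which factors as (s − 1)·(2/11·s − 7/19) = 0, giving roots s = 1 and s = (7/19)/(2/11) = 77/38. Since 77/38 ≥ 1, the smallest root in [0, 1] is s = 1.)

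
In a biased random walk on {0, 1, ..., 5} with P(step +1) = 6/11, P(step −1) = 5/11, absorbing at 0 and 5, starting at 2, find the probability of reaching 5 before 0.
P(hit 5 before 0) = (1 − (5/6)^2) / (1 − (5/6)^5) = 2376/4651

Let u_k denote P(reach 5 before 0 | start at k). Boundary: u_0 = 0, u_5 = 1. Recurrence: u_k = 6/11·u_{k+1} + 5/11·u_{k-1} for 1 ≤ k ≤ 4. Try u_k = A + B·r^k with r = q/p = (5/11)/(6/11) = 5/6. Substitution satisfies the recurrence; boundary conditions give:
  u_k = (1 − r^k) / (1 − r^N) = (1 − (5/6)^2) / (1 − (5/6)^5) = 2376/4651.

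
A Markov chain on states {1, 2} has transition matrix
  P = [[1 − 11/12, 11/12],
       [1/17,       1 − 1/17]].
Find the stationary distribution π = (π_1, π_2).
π_1 = 12/199, π_2 = 187/199

Solve πP = π with π_1 + π_2 = 1. From πP = π: π_1 · (1 − 11/12) + π_2 · 1/17 = π_1 ⇒ π_2 · 1/17 = π_1 · 11/12 ⇒ π_2/π_1 = (11/12)/(1/17) = 187/12. Together with π_1 + π_2 = 1:
  π_1 = (1/17)/(11/12 + 1/17) = (1/17)/(199/204) = 12/199,
  π_2 = (11/12)/(11/12 + 1/17) = (11/12)/(199/204) = 187/199.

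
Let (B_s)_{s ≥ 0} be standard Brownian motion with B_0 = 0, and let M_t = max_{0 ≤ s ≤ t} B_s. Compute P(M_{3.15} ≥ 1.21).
P(M_{3.15} ≥ 1.21) = 2·P(B_{3.15} ≥ 1.21) = 2(1 − Φ(1.21/√3.15)) ≈ 0.4954

By the reflection principle for Brownian motion, P(M_t ≥ a) = 2 · P(B_t ≥ a) for a ≥ 0. Since B_t ~ N(0, t), P(B_t ≥ 1.21) = 1 − Φ(1.21/√t) = 1 − Φ(1.21/√3.15) = 1 − Φ(0.6818). So
  P(M_{3.15} ≥ 1.21) = 2(1 − Φ(0.6818)) ≈ 0.4954.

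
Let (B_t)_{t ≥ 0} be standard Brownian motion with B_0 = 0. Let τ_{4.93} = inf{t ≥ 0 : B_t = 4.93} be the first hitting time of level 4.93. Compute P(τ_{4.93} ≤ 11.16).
P(τ_{4.93} ≤ 11.16) = 2(1 − Φ(4.93/√11.16)) = 2(1 − Φ(1.4758)) ≈ 0.1400

By the reflection principle for standard BM, P(τ_b ≤ t) = 2 · P(B_t ≥ b). Since B_t ~ N(0, t), P(B_t ≥ 4.93) = 1 − Φ(4.93/√t) = 1 − Φ(4.93/√11.16) = 1 − Φ(1.4758) ≈ 0.07000. Doubling: P(τ_{4.93} ≤ 11.16) ≈ 2 · 0.07000 = 0.14000 ≈ 0.1400.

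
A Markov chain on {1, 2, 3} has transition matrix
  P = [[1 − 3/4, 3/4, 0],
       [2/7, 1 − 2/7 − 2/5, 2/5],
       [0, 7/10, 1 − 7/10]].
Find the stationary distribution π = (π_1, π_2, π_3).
π = (8/41, 21/41, 12/41)

This is a birth-death chain on three states, which satisfies detailed balance: π_1 · P_{12} = π_2 · P_{21} and π_2 · P_{23} = π_3 · P_{32}.
From π_1 · 3/4 = π_2 · 2/7: π_2/π_1 = (3/4)/(2/7) = 21/8.
From π_2 · 2/5 = π_3 · 7/10: π_3/π_2 = (2/5)/(7/10) = 4/7.
Take π_1 proportional to 1; then unnormalized π = (1, 21/8, 3/2). Normalize by dividing by the sum 41/8:
  π = (8/41, 21/41, 12/41).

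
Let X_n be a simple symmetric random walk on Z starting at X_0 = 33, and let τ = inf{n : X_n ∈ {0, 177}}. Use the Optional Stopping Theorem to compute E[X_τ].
E[X_τ] = 33

X_n is a martingale and τ is a bounded-mean stopping time (indeed τ is finite a.s. with bounded expectation since the walk is in a bounded region). By the OST, E[X_τ] = E[X_0] = 33. Equivalently: E[X_τ] = 177 · P(hit 177 first) + 0 · P(hit 0 first) = 177 · (33/177) = 33.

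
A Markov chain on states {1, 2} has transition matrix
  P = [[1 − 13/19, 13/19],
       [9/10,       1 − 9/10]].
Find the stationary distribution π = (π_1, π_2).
π_1 = 171/301, π_2 = 130/301

Solve πP = π with π_1 + π_2 = 1. From πP = π: π_1 · (1 − 13/19) + π_2 · 9/10 = π_1 ⇒ π_2 · 9/10 = π_1 · 13/19 ⇒ π_2/π_1 = (13/19)/(9/10) = 130/171. Together with π_1 + π_2 = 1:
  π_1 = (9/10)/(13/19 + 9/10) = (9/10)/(301/190) = 171/301,
  π_2 = (13/19)/(13/19 + 9/10) = (13/19)/(301/190) = 130/301.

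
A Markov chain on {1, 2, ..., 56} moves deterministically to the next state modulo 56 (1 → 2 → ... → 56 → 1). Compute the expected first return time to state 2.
E[T_2 | X_0 = 2] = 56

The chain cycles deterministically, so starting at state 2 it returns in exactly 56 steps. Equivalently, the stationary distribution is uniform π_j = 1/56 for every state j, so by Kac's formula E[T_2] = 1/π_2 = 56.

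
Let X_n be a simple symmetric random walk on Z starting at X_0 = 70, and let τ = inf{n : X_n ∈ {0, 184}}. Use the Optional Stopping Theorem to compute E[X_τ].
E[X_τ] = 70

X_n is a martingale and τ is a bounded-mean stopping time (indeed τ is finite a.s. with bounded expectation since the walk is in a bounded region). By the OST, E[X_τ] = E[X_0] = 70. Equivalently: E[X_τ] = 184 · P(hit 184 first) + 0 · P(hit 0 first) = 184 · (70/184) = 70.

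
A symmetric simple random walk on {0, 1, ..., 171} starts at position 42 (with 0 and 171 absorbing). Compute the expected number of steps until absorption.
E[τ | X_0 = 42] = 5418

Let v_k = E[τ | X_0 = k]. Boundary: v_0 = v_171 = 0. Recurrence: v_k = 1 + (v_{k-1} + v_{k+1})/2 for 1 ≤ k ≤ 170. The particular solution to v_k − (v_{k-1} + v_{k+1})/2 = 1 is v_k = −k^2. Adding homogeneous solution A + B k and matching boundaries gives v_k = k (171 − k). Substituting k = 42: v_42 = 42 · 129 = 5418.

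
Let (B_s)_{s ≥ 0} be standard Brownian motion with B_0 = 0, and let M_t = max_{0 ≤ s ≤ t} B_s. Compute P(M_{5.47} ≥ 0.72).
P(M_{5.47} ≥ 0.72) = 2·P(B_{5.47} ≥ 0.72) = 2(1 − Φ(0.72/√5.47)) ≈ 0.7582

By the reflection principle for Brownian motion, P(M_t ≥ a) = 2 · P(B_t ≥ a) for a ≥ 0. Since B_t ~ N(0, t), P(B_t ≥ 0.72) = 1 − Φ(0.72/√t) = 1 − Φ(0.72/√5.47) = 1 − Φ(0.3078). So
  P(M_{5.47} ≥ 0.72) = 2(1 − Φ(0.3078)) ≈ 0.7582.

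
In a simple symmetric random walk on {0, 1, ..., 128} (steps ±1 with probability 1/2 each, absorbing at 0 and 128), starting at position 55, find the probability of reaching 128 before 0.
P(hit 128 before 0) = 55/128

Let u_k = P(hit 128 before 0 | start at k). Then u_0 = 0, u_128 = 1, and u_k = u_{k-1}/2 + u_{k+1}/2 for 1 ≤ k ≤ 127. This harmonic recurrence is solved by u_k = k/128, giving u_55 = 55/128.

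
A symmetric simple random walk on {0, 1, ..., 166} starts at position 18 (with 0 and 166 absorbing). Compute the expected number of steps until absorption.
E[τ | X_0 = 18] = 2664

Let v_k = E[τ | X_0 = k]. Boundary: v_0 = v_166 = 0. Recurrence: v_k = 1 + (v_{k-1} + v_{k+1})/2 for 1 ≤ k ≤ 165. The particular solution to v_k − (v_{k-1} + v_{k+1})/2 = 1 is v_k = −k^2. Adding homogeneous solution A + B k and matching boundaries gives v_k = k (166 − k). Substituting k = 18: v_18 = 18 · 148 = 2664.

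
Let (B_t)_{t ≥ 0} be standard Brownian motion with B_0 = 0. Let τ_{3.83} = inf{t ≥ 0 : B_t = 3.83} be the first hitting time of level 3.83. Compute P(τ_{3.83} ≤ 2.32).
P(τ_{3.83} ≤ 2.32) = 2(1 − Φ(3.83/√2.32)) = 2(1 − Φ(2.5145)) ≈ 0.0119

By the reflection principle for standard BM, P(τ_b ≤ t) = 2 · P(B_t ≥ b). Since B_t ~ N(0, t), P(B_t ≥ 3.83) = 1 − Φ(3.83/√t) = 1 − Φ(3.83/√2.32) = 1 − Φ(2.5145) ≈ 0.00596. Doubling: P(τ_{3.83} ≤ 2.32) ≈ 2 · 0.00596 = 0.01192 ≈ 0.0119.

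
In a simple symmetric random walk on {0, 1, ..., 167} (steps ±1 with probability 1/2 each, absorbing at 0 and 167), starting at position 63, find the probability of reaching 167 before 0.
P(hit 167 before 0) = 63/167

Let u_k = P(hit 167 before 0 | start at k). Then u_0 = 0, u_167 = 1, and u_k = u_{k-1}/2 + u_{k+1}/2 for 1 ≤ k ≤ 166. This harmonic recurrence is solved by u_k = k/167, giving u_63 = 63/167.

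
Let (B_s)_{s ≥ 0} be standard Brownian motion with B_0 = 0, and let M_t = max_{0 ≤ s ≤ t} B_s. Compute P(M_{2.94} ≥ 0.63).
P(M_{2.94} ≥ 0.63) = 2·P(B_{2.94} ≥ 0.63) = 2(1 − Φ(0.63/√2.94)) ≈ 0.7133

By the reflection principle for Brownian motion, P(M_t ≥ a) = 2 · P(B_t ≥ a) for a ≥ 0. Since B_t ~ N(0, t), P(B_t ≥ 0.63) = 1 − Φ(0.63/√t) = 1 − Φ(0.63/√2.94) = 1 − Φ(0.3674). So
  P(M_{2.94} ≥ 0.63) = 2(1 − Φ(0.3674)) ≈ 0.7133.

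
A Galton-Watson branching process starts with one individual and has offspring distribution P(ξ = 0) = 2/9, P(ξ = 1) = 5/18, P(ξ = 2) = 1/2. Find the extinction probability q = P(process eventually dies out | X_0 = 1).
q = 4/9

The pgf is f(s) = 2/9 + 5/18·s + 1/2·s². The extinction probability q is the smallest fixed point of f in [0, 1]. Setting s = f(s):
  1/2·s² + (5/18 − 1)·s + 2/9 = 0
  1/2·s² − (2/9 + 1/2)·s + 2/9 = 0
which factors as (s − 1)·(1/2·s − 2/9) = 0, giving roots s = 1 and s = (2/9)/(1/2) = 4/9.
Mean offspring μ = 5/18 + 2·1/2 = 23/18 > 1 (supercritical), so q < 1. The extinction probability is the smaller root: q = (2/9)/(1/2) = 4/9.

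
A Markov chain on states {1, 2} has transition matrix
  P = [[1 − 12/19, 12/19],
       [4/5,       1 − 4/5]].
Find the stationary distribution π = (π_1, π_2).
π_1 = 19/34, π_2 = 15/34

Solve πP = π with π_1 + π_2 = 1. From πP = π: π_1 · (1 − 12/19) + π_2 · 4/5 = π_1 ⇒ π_2 · 4/5 = π_1 · 12/19 ⇒ π_2/π_1 = (12/19)/(4/5) = 15/19. Together with π_1 + π_2 = 1:
  π_1 = (4/5)/(12/19 + 4/5) = (4/5)/(136/95) = 19/34,
  π_2 = (12/19)/(12/19 + 4/5) = (12/19)/(136/95) = 15/34.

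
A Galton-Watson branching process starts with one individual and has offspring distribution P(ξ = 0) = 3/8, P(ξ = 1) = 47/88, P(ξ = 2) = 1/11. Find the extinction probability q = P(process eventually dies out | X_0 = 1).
q = 1

Mean offspring μ = 0·3/8 + 1·47/88 + 2·1/11 = 63/88 ≤ 1. For μ ≤ 1 with offspring not concentrated at 1, the Galton-Watson process goes extinct almost surely, so q = 1.
(Algebraic check: The pgf is f(s) = 3/8 + 47/88·s + 1/11·s². The extinction probability q is the smallest fixed point of f in [0, 1]. Setting s = f(s):
  1/11·s² + (47/88 − 1)·s + 3/8 = 0
  1/11·s² − (3/8 + 1/11)·s + 3/8 = 0
which factors as (s − 1)·(1/11·s − 3/8) = 0, giving roots s = 1 and s = (3/8)/(1/11) = 33/8. Since 33/8 ≥ 1, the smallest root in [0, 1] is s = 1.)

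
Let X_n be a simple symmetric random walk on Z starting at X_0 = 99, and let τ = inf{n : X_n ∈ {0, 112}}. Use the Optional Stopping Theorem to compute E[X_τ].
E[X_τ] = 99

X_n is a martingale and τ is a bounded-mean stopping time (indeed τ is finite a.s. with bounded expectation since the walk is in a bounded region). By the OST, E[X_τ] = E[X_0] = 99. Equivalently: E[X_τ] = 112 · P(hit 112 first) + 0 · P(hit 0 first) = 112 · (99/112) = 99.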